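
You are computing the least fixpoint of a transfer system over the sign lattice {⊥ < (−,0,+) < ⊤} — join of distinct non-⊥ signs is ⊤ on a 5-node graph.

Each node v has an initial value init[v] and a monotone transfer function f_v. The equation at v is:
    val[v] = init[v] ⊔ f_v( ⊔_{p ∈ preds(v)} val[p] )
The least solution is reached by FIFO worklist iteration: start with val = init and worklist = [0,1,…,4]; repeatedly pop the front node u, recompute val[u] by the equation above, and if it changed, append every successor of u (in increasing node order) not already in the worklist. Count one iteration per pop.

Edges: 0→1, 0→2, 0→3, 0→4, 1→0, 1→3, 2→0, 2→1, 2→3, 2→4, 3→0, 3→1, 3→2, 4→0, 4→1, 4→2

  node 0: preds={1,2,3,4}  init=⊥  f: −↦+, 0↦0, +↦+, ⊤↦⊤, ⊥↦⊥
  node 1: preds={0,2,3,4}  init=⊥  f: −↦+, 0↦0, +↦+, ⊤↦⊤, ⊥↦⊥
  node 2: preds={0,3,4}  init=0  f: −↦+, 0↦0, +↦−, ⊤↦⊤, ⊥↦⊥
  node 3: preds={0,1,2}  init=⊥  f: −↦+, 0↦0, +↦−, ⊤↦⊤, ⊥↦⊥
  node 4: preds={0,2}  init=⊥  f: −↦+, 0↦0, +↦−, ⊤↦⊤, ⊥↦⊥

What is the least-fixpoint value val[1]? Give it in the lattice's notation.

0

Trace (8 dequeues):
  [1] u=0 | in 0 | out 0 | prev ⊥ | push {}
  [2] u=1 | in 0 | out 0 | prev ⊥ | push {0}
  [3] u=2 | in 0 | out 0 | ==
  [4] u=3 | in 0 | out 0 | prev ⊥ | push {1,2}
  [5] u=4 | in 0 | out 0 | prev ⊥ | push {}
  [6] u=0 | in 0 | out 0 | ==
  [7] u=1 | in 0 | out 0 | ==
  [8] u=2 | in 0 | out 0 | ==

Converged values:
  [0] 0
  [1] 0
  [2] 0
  [3] 0
  [4] 0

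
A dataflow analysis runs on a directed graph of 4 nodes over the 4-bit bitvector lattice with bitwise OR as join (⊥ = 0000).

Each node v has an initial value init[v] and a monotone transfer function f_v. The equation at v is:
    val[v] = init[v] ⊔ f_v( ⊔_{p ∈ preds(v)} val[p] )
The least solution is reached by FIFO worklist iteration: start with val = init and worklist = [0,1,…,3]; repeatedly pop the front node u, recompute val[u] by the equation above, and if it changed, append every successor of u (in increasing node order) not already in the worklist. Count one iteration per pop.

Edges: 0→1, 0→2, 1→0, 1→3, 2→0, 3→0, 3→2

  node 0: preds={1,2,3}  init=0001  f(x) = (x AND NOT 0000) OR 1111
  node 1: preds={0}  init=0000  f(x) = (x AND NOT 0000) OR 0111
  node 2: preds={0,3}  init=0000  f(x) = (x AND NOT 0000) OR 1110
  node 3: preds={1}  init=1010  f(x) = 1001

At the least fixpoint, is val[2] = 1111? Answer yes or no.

Iteration log — 6 steps:
  step 1. node 0  ⊔preds=1010  new=1111  old=0001  +wl: 
  step 2. node 1  ⊔preds=1111  new=1111  old=0000  +wl: 0
  step 3. node 2  ⊔preds=1111  new=1111  old=0000  +wl: 
  step 4. node 3  ⊔preds=1111  new=1011  old=1010  +wl: 2
  step 5. node 0  ⊔preds=1111  new=1111  stable
  step 6. node 2  ⊔preds=1111  new=1111  stable

Least fixpoint reached:
  node 0: 1111
  node 1: 1111
  node 2: 1111
  node 3: 1011

yes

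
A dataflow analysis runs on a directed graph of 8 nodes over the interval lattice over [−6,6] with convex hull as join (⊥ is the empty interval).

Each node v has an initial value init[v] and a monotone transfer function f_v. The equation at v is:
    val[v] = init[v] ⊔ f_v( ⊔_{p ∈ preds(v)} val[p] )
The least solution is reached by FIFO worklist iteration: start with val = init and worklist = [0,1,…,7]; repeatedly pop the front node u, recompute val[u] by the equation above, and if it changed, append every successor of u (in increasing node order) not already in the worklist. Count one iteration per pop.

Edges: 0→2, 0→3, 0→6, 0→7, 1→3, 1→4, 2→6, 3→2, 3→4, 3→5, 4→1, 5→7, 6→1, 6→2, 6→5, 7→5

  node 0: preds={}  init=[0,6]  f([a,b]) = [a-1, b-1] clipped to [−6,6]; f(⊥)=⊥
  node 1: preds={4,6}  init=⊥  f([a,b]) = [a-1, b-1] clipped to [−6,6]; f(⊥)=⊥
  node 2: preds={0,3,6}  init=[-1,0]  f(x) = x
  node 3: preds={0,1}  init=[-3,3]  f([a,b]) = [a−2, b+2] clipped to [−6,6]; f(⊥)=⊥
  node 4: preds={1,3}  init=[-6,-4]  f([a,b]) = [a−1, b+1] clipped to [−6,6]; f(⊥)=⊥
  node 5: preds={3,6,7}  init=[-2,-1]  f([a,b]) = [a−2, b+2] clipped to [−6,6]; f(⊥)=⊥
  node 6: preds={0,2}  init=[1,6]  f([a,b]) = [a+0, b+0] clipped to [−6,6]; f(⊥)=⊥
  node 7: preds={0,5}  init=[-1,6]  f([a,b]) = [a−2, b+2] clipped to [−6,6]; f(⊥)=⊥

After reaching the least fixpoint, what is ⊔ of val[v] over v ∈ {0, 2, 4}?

Worklist (15 pops):
  #1 pop 0: in=⊥ → [0,6] (no change)
  #2 pop 1: in=[-6,6] → [-6,5] (was ⊥); enqueue []
  #3 pop 2: in=[-3,6] → [-3,6] (was [-1,0]); enqueue []
  #4 pop 3: in=[-6,6] → [-6,6] (was [-3,3]); enqueue [2]
  #5 pop 4: in=[-6,6] → [-6,6] (was [-6,-4]); enqueue [1]
  #6 pop 5: in=[-6,6] → [-6,6] (was [-2,-1]); enqueue []
  #7 pop 6: in=[-3,6] → [-3,6] (was [1,6]); enqueue [5]
  #8 pop 7: in=[-6,6] → [-6,6] (was [-1,6]); enqueue []
  #9 pop 2: in=[-6,6] → [-6,6] (was [-3,6]); enqueue [6]
  #10 pop 1: in=[-6,6] → [-6,5] (no change)
  #11 pop 5: in=[-6,6] → [-6,6] (no change)
  #12 pop 6: in=[-6,6] → [-6,6] (was [-3,6]); enqueue [1,2,5]
  #13 pop 1: in=[-6,6] → [-6,5] (no change)
  #14 pop 2: in=[-6,6] → [-6,6] (no change)
  #15 pop 5: in=[-6,6] → [-6,6] (no change)

Fixpoint:
  val[0] = [0,6]
  val[1] = [-6,5]
  val[2] = [-6,6]
  val[3] = [-6,6]
  val[4] = [-6,6]
  val[5] = [-6,6]
  val[6] = [-6,6]
  val[7] = [-6,6]

[-6,6]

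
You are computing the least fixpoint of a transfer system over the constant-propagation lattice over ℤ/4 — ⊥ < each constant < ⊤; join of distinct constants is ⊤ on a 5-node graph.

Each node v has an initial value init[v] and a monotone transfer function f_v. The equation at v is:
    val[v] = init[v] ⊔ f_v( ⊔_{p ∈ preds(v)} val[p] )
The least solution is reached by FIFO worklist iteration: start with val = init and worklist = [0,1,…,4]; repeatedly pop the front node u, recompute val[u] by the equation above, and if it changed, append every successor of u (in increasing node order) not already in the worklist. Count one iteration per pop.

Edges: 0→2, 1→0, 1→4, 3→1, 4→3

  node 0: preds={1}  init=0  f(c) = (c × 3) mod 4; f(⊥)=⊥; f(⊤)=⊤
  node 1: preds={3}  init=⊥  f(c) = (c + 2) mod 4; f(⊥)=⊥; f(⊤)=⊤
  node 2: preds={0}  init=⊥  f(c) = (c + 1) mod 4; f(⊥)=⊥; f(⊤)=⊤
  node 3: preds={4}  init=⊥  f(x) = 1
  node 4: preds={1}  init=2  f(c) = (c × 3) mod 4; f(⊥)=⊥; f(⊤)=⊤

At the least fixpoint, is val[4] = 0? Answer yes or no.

no

Trace (10 dequeues):
  [1] u=0 | in ⊥ | out 0 | ==
  [2] u=1 | in ⊥ | out ⊥ | ==
  [3] u=2 | in 0 | out 1 | prev ⊥ | push {}
  [4] u=3 | in 2 | out 1 | prev ⊥ | push {1}
  [5] u=4 | in ⊥ | out 2 | ==
  [6] u=1 | in 1 | out 3 | prev ⊥ | push {0,4}
  [7] u=0 | in 3 | out ⊤ | prev 0 | push {2}
  [8] u=4 | in 3 | out ⊤ | prev 2 | push {3}
  [9] u=2 | in ⊤ | out ⊤ | prev 1 | push {}
  [10] u=3 | in ⊤ | out 1 | ==

Converged values:
  [0] ⊤
  [1] 3
  [2] ⊤
  [3] 1
  [4] ⊤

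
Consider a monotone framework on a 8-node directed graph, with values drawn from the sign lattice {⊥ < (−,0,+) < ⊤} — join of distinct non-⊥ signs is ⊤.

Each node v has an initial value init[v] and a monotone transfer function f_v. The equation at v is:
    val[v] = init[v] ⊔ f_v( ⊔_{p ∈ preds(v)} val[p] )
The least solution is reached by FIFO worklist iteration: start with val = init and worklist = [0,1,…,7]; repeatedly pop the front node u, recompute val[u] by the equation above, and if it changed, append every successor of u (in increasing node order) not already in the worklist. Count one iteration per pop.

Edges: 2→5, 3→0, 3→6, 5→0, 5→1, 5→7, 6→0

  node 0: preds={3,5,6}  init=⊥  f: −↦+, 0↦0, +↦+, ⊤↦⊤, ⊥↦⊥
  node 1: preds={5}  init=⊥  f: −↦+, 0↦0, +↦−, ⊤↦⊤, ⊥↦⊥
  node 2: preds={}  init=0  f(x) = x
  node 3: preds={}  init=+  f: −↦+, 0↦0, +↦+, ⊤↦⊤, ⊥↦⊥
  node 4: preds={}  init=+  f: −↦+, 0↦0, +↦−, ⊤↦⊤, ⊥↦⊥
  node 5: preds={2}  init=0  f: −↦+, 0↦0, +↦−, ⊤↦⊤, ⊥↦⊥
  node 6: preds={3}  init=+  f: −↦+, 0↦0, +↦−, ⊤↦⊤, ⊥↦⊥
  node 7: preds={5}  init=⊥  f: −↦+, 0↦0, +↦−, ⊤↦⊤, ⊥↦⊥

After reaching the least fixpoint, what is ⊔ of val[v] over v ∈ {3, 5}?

⊤

Worklist (9 pops):
  #1 pop 0: in=⊤ → ⊤ (was ⊥); enqueue []
  #2 pop 1: in=0 → 0 (was ⊥); enqueue []
  #3 pop 2: in=⊥ → 0 (no change)
  #4 pop 3: in=⊥ → + (no change)
  #5 pop 4: in=⊥ → + (no change)
  #6 pop 5: in=0 → 0 (no change)
  #7 pop 6: in=+ → ⊤ (was +); enqueue [0]
  #8 pop 7: in=0 → 0 (was ⊥); enqueue []
  #9 pop 0: in=⊤ → ⊤ (no change)

Fixpoint:
  val[0] = ⊤
  val[1] = 0
  val[2] = 0
  val[3] = +
  val[4] = +
  val[5] = 0
  val[6] = ⊤
  val[7] = 0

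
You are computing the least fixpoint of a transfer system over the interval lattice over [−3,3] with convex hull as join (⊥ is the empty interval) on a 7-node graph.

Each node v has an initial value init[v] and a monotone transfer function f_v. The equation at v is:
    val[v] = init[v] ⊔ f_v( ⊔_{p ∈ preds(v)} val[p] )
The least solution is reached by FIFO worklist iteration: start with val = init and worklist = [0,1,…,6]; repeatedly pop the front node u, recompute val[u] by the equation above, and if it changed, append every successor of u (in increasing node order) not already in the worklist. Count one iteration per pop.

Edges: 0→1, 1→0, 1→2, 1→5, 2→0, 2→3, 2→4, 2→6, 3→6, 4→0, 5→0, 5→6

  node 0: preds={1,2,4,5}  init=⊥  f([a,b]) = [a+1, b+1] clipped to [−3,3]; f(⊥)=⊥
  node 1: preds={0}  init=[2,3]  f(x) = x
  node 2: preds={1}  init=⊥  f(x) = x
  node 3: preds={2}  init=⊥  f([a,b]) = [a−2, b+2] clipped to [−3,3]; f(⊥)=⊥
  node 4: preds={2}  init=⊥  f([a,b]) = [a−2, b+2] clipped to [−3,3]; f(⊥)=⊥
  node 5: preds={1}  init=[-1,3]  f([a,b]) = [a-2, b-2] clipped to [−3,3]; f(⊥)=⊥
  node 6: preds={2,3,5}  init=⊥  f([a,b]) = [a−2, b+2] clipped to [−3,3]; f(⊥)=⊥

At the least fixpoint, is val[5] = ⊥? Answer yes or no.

Trace (24 dequeues):
  [1] u=0 | in [-1,3] | out [0,3] | prev ⊥ | push {}
  [2] u=1 | in [0,3] | out [0,3] | prev [2,3] | push {0}
  [3] u=2 | in [0,3] | out [0,3] | prev ⊥ | push {}
  [4] u=3 | in [0,3] | out [-2,3] | prev ⊥ | push {}
  [5] u=4 | in [0,3] | out [-2,3] | prev ⊥ | push {}
  [6] u=5 | in [0,3] | out [-2,3] | prev [-1,3] | push {}
  [7] u=6 | in [-2,3] | out [-3,3] | prev ⊥ | push {}
  [8] u=0 | in [-2,3] | out [-1,3] | prev [0,3] | push {1}
  [9] u=1 | in [-1,3] | out [-1,3] | prev [0,3] | push {0,2,5}
  [10] u=0 | in [-2,3] | out [-1,3] | ==
  [11] u=2 | in [-1,3] | out [-1,3] | prev [0,3] | push {0,3,4,6}
  [12] u=5 | in [-1,3] | out [-3,3] | prev [-2,3] | push {}
  [13] u=0 | in [-3,3] | out [-2,3] | prev [-1,3] | push {1}
  [14] u=3 | in [-1,3] | out [-3,3] | prev [-2,3] | push {}
  [15] u=4 | in [-1,3] | out [-3,3] | prev [-2,3] | push {0}
  [16] u=6 | in [-3,3] | out [-3,3] | ==
  [17] u=1 | in [-2,3] | out [-2,3] | prev [-1,3] | push {2,5}
  [18] u=0 | in [-3,3] | out [-2,3] | ==
  [19] u=2 | in [-2,3] | out [-2,3] | prev [-1,3] | push {0,3,4,6}
  [20] u=5 | in [-2,3] | out [-3,3] | ==
  [21] u=0 | in [-3,3] | out [-2,3] | ==
  [22] u=3 | in [-2,3] | out [-3,3] | ==
  [23] u=4 | in [-2,3] | out [-3,3] | ==
  [24] u=6 | in [-3,3] | out [-3,3] | ==

Converged values:
  [0] [-2,3]
  [1] [-2,3]
  [2] [-2,3]
  [3] [-3,3]
  [4] [-3,3]
  [5] [-3,3]
  [6] [-3,3]

no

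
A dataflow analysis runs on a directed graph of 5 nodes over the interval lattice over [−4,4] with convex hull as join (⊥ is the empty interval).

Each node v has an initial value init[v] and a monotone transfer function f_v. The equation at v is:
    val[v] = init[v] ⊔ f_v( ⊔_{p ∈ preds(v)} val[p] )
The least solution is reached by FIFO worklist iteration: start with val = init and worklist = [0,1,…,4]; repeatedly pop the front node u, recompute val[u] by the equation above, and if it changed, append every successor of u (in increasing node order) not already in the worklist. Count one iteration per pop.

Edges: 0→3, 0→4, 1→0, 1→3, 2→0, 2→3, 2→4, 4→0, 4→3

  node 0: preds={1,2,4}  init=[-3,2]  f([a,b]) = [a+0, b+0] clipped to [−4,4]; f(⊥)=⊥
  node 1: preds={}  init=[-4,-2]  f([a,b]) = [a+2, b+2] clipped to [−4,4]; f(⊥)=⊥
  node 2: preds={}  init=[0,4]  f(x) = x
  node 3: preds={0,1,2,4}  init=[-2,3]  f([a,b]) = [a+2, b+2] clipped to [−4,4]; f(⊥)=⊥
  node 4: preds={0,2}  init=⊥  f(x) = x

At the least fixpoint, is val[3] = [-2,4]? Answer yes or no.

yes

Worklist (7 pops):
  #1 pop 0: in=[-4,4] → [-4,4] (was [-3,2]); enqueue []
  #2 pop 1: in=⊥ → [-4,-2] (no change)
  #3 pop 2: in=⊥ → [0,4] (no change)
  #4 pop 3: in=[-4,4] → [-2,4] (was [-2,3]); enqueue []
  #5 pop 4: in=[-4,4] → [-4,4] (was ⊥); enqueue [0,3]
  #6 pop 0: in=[-4,4] → [-4,4] (no change)
  #7 pop 3: in=[-4,4] → [-2,4] (no change)

Fixpoint:
  val[0] = [-4,4]
  val[1] = [-4,-2]
  val[2] = [0,4]
  val[3] = [-2,4]
  val[4] = [-4,4]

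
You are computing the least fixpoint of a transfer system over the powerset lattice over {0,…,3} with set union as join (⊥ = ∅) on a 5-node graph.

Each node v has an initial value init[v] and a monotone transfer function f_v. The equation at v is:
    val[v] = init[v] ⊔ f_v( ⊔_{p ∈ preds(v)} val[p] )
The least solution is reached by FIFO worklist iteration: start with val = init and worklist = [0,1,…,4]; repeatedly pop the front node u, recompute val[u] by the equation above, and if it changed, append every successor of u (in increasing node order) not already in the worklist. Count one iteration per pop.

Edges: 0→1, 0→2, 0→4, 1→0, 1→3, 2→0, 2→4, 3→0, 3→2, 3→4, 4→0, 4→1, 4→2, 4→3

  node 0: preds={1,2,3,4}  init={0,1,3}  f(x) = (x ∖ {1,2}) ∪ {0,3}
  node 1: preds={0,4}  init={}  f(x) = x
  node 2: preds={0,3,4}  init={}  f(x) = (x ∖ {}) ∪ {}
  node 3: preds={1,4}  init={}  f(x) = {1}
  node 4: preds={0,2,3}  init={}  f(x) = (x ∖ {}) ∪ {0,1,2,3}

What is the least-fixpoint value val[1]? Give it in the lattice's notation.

Iteration log — 11 steps:
  step 1. node 0  ⊔preds={}  new={0,1,3}  stable
  step 2. node 1  ⊔preds={0,1,3}  new={0,1,3}  old={}  +wl: 0
  step 3. node 2  ⊔preds={0,1,3}  new={0,1,3}  old={}  +wl: 
  step 4. node 3  ⊔preds={0,1,3}  new={1}  old={}  +wl: 2
  step 5. node 4  ⊔preds={0,1,3}  new={0,1,2,3}  old={}  +wl: 1,3
  step 6. node 0  ⊔preds={0,1,2,3}  new={0,1,3}  stable
  step 7. node 2  ⊔preds={0,1,2,3}  new={0,1,2,3}  old={0,1,3}  +wl: 0,4
  step 8. node 1  ⊔preds={0,1,2,3}  new={0,1,2,3}  old={0,1,3}  +wl: 
  step 9. node 3  ⊔preds={0,1,2,3}  new={1}  stable
  step 10. node 0  ⊔preds={0,1,2,3}  new={0,1,3}  stable
  step 11. node 4  ⊔preds={0,1,2,3}  new={0,1,2,3}  stable

Least fixpoint reached:
  node 0: {0,1,3}
  node 1: {0,1,2,3}
  node 2: {0,1,2,3}
  node 3: {1}
  node 4: {0,1,2,3}

{0,1,2,3}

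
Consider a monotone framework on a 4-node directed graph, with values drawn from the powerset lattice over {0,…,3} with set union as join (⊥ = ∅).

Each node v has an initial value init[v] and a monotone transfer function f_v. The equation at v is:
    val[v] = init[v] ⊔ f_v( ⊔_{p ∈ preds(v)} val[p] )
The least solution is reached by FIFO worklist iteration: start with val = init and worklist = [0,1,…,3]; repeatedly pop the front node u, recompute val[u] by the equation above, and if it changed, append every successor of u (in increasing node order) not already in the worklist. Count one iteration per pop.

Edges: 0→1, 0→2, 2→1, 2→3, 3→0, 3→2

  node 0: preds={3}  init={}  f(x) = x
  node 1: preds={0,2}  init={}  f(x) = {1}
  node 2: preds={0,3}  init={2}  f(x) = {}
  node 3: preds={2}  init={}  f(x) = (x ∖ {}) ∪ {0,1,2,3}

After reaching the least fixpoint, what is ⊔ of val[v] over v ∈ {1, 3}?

{0,1,2,3}

Trace (7 dequeues):
  [1] u=0 | in {} | out {} | ==
  [2] u=1 | in {2} | out {1} | prev {} | push {}
  [3] u=2 | in {} | out {2} | ==
  [4] u=3 | in {2} | out {0,1,2,3} | prev {} | push {0,2}
  [5] u=0 | in {0,1,2,3} | out {0,1,2,3} | prev {} | push {1}
  [6] u=2 | in {0,1,2,3} | out {2} | ==
  [7] u=1 | in {0,1,2,3} | out {1} | ==

Converged values:
  [0] {0,1,2,3}
  [1] {1}
  [2] {2}
  [3] {0,1,2,3}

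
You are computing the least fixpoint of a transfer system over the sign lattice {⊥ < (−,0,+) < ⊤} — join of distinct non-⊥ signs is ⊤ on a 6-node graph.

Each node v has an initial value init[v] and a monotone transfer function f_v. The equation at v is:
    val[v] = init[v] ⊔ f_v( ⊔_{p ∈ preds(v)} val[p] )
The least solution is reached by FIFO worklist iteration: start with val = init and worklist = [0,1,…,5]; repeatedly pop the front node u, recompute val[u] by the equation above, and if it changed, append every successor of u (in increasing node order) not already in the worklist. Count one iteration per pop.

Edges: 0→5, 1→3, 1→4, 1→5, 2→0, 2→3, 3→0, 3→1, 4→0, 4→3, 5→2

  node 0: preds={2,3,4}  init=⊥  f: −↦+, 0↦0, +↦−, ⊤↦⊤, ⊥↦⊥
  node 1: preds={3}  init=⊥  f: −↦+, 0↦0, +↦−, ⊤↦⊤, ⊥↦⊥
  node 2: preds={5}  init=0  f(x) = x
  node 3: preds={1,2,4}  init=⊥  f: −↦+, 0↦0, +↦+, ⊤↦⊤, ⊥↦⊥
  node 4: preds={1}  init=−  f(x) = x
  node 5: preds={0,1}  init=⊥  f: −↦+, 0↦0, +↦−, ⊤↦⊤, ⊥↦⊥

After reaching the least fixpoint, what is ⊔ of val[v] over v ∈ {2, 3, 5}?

⊤

Worklist (14 pops):
  #1 pop 0: in=⊤ → ⊤ (was ⊥); enqueue []
  #2 pop 1: in=⊥ → ⊥ (no change)
  #3 pop 2: in=⊥ → 0 (no change)
  #4 pop 3: in=⊤ → ⊤ (was ⊥); enqueue [0,1]
  #5 pop 4: in=⊥ → − (no change)
  #6 pop 5: in=⊤ → ⊤ (was ⊥); enqueue [2]
  #7 pop 0: in=⊤ → ⊤ (no change)
  #8 pop 1: in=⊤ → ⊤ (was ⊥); enqueue [3,4,5]
  #9 pop 2: in=⊤ → ⊤ (was 0); enqueue [0]
  #10 pop 3: in=⊤ → ⊤ (no change)
  #11 pop 4: in=⊤ → ⊤ (was −); enqueue [3]
  #12 pop 5: in=⊤ → ⊤ (no change)
  #13 pop 0: in=⊤ → ⊤ (no change)
  #14 pop 3: in=⊤ → ⊤ (no change)

Fixpoint:
  val[0] = ⊤
  val[1] = ⊤
  val[2] = ⊤
  val[3] = ⊤
  val[4] = ⊤
  val[5] = ⊤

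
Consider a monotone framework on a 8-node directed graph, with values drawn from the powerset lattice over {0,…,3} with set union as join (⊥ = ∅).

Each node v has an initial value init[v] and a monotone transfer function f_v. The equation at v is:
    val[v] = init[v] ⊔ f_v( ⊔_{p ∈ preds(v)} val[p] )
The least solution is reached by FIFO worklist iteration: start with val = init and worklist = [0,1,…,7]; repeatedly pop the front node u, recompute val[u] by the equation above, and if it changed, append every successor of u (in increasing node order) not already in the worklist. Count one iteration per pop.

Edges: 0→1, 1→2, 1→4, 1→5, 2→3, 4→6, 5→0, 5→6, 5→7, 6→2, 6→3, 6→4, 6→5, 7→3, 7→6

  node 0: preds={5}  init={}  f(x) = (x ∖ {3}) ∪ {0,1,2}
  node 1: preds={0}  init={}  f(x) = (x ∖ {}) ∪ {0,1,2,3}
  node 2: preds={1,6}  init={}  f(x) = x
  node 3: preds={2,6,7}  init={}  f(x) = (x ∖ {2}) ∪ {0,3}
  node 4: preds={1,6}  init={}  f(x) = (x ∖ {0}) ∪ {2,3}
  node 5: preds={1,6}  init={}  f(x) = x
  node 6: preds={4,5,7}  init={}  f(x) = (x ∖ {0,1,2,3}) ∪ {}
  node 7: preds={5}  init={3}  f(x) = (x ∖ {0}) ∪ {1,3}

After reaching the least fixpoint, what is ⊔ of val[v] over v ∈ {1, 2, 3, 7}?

Trace (11 dequeues):
  [1] u=0 | in {} | out {0,1,2} | prev {} | push {}
  [2] u=1 | in {0,1,2} | out {0,1,2,3} | prev {} | push {}
  [3] u=2 | in {0,1,2,3} | out {0,1,2,3} | prev {} | push {}
  [4] u=3 | in {0,1,2,3} | out {0,1,3} | prev {} | push {}
  [5] u=4 | in {0,1,2,3} | out {1,2,3} | prev {} | push {}
  [6] u=5 | in {0,1,2,3} | out {0,1,2,3} | prev {} | push {0}
  [7] u=6 | in {0,1,2,3} | out {} | ==
  [8] u=7 | in {0,1,2,3} | out {1,2,3} | prev {3} | push {3,6}
  [9] u=0 | in {0,1,2,3} | out {0,1,2} | ==
  [10] u=3 | in {0,1,2,3} | out {0,1,3} | ==
  [11] u=6 | in {0,1,2,3} | out {} | ==

Converged values:
  [0] {0,1,2}
  [1] {0,1,2,3}
  [2] {0,1,2,3}
  [3] {0,1,3}
  [4] {1,2,3}
  [5] {0,1,2,3}
  [6] {}
  [7] {1,2,3}

{0,1,2,3}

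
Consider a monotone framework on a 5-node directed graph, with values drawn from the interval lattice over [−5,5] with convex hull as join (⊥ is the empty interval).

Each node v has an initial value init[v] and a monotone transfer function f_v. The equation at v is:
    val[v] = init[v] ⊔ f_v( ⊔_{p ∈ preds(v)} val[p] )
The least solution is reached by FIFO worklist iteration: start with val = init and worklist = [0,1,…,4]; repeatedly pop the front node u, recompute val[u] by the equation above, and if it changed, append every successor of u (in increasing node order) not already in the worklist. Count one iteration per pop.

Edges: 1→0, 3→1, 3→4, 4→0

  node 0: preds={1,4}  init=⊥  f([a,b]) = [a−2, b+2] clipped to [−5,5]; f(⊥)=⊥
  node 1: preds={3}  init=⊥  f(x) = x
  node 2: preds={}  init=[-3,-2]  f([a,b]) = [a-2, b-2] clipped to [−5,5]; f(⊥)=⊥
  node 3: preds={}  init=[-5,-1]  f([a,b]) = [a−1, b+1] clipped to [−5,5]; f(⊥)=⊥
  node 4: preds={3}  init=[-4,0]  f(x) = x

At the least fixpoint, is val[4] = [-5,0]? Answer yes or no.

Iteration log — 6 steps:
  step 1. node 0  ⊔preds=[-4,0]  new=[-5,2]  old=⊥  +wl: 
  step 2. node 1  ⊔preds=[-5,-1]  new=[-5,-1]  old=⊥  +wl: 0
  step 3. node 2  ⊔preds=⊥  new=[-3,-2]  stable
  step 4. node 3  ⊔preds=⊥  new=[-5,-1]  stable
  step 5. node 4  ⊔preds=[-5,-1]  new=[-5,0]  old=[-4,0]  +wl: 
  step 6. node 0  ⊔preds=[-5,0]  new=[-5,2]  stable

Least fixpoint reached:
  node 0: [-5,2]
  node 1: [-5,-1]
  node 2: [-3,-2]
  node 3: [-5,-1]
  node 4: [-5,0]

yes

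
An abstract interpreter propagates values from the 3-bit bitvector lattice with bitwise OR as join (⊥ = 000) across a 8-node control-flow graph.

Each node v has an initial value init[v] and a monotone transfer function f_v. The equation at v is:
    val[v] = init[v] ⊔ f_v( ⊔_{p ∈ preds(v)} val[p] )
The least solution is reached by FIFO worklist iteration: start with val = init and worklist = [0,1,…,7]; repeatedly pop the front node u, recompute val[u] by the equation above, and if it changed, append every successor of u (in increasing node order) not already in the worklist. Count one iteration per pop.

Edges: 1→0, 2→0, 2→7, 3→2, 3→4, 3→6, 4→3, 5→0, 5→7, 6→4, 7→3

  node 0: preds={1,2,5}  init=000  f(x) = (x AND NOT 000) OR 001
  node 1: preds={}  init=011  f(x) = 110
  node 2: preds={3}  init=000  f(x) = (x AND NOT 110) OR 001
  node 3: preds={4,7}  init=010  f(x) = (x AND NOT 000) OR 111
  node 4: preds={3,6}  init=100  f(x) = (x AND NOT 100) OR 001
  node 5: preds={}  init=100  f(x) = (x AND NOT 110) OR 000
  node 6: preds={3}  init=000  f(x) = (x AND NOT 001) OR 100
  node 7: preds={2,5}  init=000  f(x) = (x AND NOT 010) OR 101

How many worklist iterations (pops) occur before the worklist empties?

Iteration log — 12 steps:
  step 1. node 0  ⊔preds=111  new=111  old=000  +wl: 
  step 2. node 1  ⊔preds=000  new=111  old=011  +wl: 0
  step 3. node 2  ⊔preds=010  new=001  old=000  +wl: 
  step 4. node 3  ⊔preds=100  new=111  old=010  +wl: 2
  step 5. node 4  ⊔preds=111  new=111  old=100  +wl: 3
  step 6. node 5  ⊔preds=000  new=100  stable
  step 7. node 6  ⊔preds=111  new=110  old=000  +wl: 4
  step 8. node 7  ⊔preds=101  new=101  old=000  +wl: 
  step 9. node 0  ⊔preds=111  new=111  stable
  step 10. node 2  ⊔preds=111  new=001  stable
  step 11. node 3  ⊔preds=111  new=111  stable
  step 12. node 4  ⊔preds=111  new=111  stable

Least fixpoint reached:
  node 0: 111
  node 1: 111
  node 2: 001
  node 3: 111
  node 4: 111
  node 5: 100
  node 6: 110
  node 7: 101

12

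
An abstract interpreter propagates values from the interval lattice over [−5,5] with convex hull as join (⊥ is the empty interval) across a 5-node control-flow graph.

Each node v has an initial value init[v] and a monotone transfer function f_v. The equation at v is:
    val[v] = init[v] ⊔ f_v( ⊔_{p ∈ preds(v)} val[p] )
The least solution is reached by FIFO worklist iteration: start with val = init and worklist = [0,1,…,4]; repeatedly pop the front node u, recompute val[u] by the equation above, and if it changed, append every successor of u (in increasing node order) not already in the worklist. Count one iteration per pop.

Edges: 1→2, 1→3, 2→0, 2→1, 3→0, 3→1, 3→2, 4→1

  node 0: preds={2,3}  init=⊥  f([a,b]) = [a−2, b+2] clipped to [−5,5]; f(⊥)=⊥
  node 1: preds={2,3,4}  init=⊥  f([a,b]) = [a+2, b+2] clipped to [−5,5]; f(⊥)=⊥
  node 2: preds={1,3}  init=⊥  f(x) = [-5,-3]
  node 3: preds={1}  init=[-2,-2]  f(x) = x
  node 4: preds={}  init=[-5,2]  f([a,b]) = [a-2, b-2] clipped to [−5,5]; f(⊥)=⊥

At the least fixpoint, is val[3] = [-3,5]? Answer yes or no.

Trace (12 dequeues):
  [1] u=0 | in [-2,-2] | out [-4,0] | prev ⊥ | push {}
  [2] u=1 | in [-5,2] | out [-3,4] | prev ⊥ | push {}
  [3] u=2 | in [-3,4] | out [-5,-3] | prev ⊥ | push {0,1}
  [4] u=3 | in [-3,4] | out [-3,4] | prev [-2,-2] | push {2}
  [5] u=4 | in ⊥ | out [-5,2] | ==
  [6] u=0 | in [-5,4] | out [-5,5] | prev [-4,0] | push {}
  [7] u=1 | in [-5,4] | out [-3,5] | prev [-3,4] | push {3}
  [8] u=2 | in [-3,5] | out [-5,-3] | ==
  [9] u=3 | in [-3,5] | out [-3,5] | prev [-3,4] | push {0,1,2}
  [10] u=0 | in [-5,5] | out [-5,5] | ==
  [11] u=1 | in [-5,5] | out [-3,5] | ==
  [12] u=2 | in [-3,5] | out [-5,-3] | ==

Converged values:
  [0] [-5,5]
  [1] [-3,5]
  [2] [-5,-3]
  [3] [-3,5]
  [4] [-5,2]

yes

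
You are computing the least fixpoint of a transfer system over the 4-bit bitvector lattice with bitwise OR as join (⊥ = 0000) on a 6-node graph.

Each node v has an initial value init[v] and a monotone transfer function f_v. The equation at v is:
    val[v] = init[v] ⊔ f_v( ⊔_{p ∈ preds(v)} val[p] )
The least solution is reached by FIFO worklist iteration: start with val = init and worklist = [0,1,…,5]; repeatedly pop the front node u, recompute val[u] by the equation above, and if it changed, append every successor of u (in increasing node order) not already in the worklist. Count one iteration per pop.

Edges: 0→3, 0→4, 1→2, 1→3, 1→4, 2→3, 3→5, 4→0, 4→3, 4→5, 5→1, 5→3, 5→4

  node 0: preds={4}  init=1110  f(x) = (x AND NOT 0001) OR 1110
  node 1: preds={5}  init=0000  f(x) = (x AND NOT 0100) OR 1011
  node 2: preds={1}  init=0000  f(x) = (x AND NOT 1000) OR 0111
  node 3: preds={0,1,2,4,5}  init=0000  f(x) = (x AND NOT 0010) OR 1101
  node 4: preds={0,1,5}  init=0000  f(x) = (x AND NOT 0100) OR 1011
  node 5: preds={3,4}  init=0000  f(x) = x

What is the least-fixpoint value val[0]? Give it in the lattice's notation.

1110

Worklist (10 pops):
  #1 pop 0: in=0000 → 1110 (no change)
  #2 pop 1: in=0000 → 1011 (was 0000); enqueue []
  #3 pop 2: in=1011 → 0111 (was 0000); enqueue []
  #4 pop 3: in=1111 → 1101 (was 0000); enqueue []
  #5 pop 4: in=1111 → 1011 (was 0000); enqueue [0,3]
  #6 pop 5: in=1111 → 1111 (was 0000); enqueue [1,4]
  #7 pop 0: in=1011 → 1110 (no change)
  #8 pop 3: in=1111 → 1101 (no change)
  #9 pop 1: in=1111 → 1011 (no change)
  #10 pop 4: in=1111 → 1011 (no change)

Fixpoint:
  val[0] = 1110
  val[1] = 1011
  val[2] = 0111
  val[3] = 1101
  val[4] = 1011
  val[5] = 1111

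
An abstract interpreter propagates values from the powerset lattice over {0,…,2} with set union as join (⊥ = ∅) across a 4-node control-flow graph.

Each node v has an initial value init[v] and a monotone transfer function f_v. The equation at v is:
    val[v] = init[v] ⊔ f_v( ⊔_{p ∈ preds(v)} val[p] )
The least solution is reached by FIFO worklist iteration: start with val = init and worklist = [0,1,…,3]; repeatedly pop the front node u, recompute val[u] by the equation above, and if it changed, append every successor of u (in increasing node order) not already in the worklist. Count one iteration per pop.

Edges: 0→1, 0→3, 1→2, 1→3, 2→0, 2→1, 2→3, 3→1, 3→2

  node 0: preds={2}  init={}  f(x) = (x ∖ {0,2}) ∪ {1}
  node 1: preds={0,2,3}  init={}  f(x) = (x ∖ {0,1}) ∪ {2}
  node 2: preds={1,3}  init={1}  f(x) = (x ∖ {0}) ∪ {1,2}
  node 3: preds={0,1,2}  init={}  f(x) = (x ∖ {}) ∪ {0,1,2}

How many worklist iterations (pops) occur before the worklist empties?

7

Worklist (7 pops):
  #1 pop 0: in={1} → {1} (was {}); enqueue []
  #2 pop 1: in={1} → {2} (was {}); enqueue []
  #3 pop 2: in={2} → {1,2} (was {1}); enqueue [0,1]
  #4 pop 3: in={1,2} → {0,1,2} (was {}); enqueue [2]
  #5 pop 0: in={1,2} → {1} (no change)
  #6 pop 1: in={0,1,2} → {2} (no change)
  #7 pop 2: in={0,1,2} → {1,2} (no change)

Fixpoint:
  val[0] = {1}
  val[1] = {2}
  val[2] = {1,2}
  val[3] = {0,1,2}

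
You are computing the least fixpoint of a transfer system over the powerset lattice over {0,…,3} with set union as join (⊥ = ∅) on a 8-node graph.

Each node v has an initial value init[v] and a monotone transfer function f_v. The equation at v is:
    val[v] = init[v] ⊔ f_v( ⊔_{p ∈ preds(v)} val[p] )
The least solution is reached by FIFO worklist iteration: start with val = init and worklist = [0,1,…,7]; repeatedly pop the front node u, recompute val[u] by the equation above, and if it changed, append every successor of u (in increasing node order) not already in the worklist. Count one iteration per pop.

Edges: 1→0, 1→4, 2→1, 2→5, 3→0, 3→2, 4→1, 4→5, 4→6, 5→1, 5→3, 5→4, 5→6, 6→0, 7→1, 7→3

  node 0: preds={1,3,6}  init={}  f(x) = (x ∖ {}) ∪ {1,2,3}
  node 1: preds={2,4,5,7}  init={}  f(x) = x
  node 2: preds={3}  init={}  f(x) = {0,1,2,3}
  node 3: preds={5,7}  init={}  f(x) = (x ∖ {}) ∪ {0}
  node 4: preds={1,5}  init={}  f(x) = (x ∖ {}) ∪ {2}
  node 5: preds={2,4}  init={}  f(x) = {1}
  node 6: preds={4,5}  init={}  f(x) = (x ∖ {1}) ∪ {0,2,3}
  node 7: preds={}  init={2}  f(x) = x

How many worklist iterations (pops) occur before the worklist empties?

Iteration log — 18 steps:
  step 1. node 0  ⊔preds={}  new={1,2,3}  old={}  +wl: 
  step 2. node 1  ⊔preds={2}  new={2}  old={}  +wl: 0
  step 3. node 2  ⊔preds={}  new={0,1,2,3}  old={}  +wl: 1
  step 4. node 3  ⊔preds={2}  new={0,2}  old={}  +wl: 2
  step 5. node 4  ⊔preds={2}  new={2}  old={}  +wl: 
  step 6. node 5  ⊔preds={0,1,2,3}  new={1}  old={}  +wl: 3,4
  step 7. node 6  ⊔preds={1,2}  new={0,2,3}  old={}  +wl: 
  step 8. node 7  ⊔preds={}  new={2}  stable
  step 9. node 0  ⊔preds={0,2,3}  new={0,1,2,3}  old={1,2,3}  +wl: 
  step 10. node 1  ⊔preds={0,1,2,3}  new={0,1,2,3}  old={2}  +wl: 0
  step 11. node 2  ⊔preds={0,2}  new={0,1,2,3}  stable
  step 12. node 3  ⊔preds={1,2}  new={0,1,2}  old={0,2}  +wl: 2
  step 13. node 4  ⊔preds={0,1,2,3}  new={0,1,2,3}  old={2}  +wl: 1,5,6
  step 14. node 0  ⊔preds={0,1,2,3}  new={0,1,2,3}  stable
  step 15. node 2  ⊔preds={0,1,2}  new={0,1,2,3}  stable
  step 16. node 1  ⊔preds={0,1,2,3}  new={0,1,2,3}  stable
  step 17. node 5  ⊔preds={0,1,2,3}  new={1}  stable
  step 18. node 6  ⊔preds={0,1,2,3}  new={0,2,3}  stable

Least fixpoint reached:
  node 0: {0,1,2,3}
  node 1: {0,1,2,3}
  node 2: {0,1,2,3}
  node 3: {0,1,2}
  node 4: {0,1,2,3}
  node 5: {1}
  node 6: {0,2,3}
  node 7: {2}

18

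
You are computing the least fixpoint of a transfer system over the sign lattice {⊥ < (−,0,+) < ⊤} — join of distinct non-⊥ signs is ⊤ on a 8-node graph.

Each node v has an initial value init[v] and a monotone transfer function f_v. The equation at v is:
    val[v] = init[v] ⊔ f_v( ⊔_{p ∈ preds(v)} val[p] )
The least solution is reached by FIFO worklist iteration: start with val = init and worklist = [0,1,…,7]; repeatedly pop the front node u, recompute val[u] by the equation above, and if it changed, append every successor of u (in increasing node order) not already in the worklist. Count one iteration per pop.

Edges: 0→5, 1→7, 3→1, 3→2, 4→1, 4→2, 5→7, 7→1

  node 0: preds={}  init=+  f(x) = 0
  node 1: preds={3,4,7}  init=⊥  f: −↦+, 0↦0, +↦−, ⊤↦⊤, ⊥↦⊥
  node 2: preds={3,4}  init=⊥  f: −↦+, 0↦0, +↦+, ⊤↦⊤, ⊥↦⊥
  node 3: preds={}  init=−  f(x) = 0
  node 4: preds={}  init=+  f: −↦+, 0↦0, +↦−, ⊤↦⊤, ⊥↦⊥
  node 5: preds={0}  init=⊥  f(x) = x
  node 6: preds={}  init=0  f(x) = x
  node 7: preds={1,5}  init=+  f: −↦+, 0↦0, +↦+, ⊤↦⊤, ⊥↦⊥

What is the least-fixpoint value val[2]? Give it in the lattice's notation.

Iteration log — 10 steps:
  step 1. node 0  ⊔preds=⊥  new=⊤  old=+  +wl: 
  step 2. node 1  ⊔preds=⊤  new=⊤  old=⊥  +wl: 
  step 3. node 2  ⊔preds=⊤  new=⊤  old=⊥  +wl: 
  step 4. node 3  ⊔preds=⊥  new=⊤  old=−  +wl: 1,2
  step 5. node 4  ⊔preds=⊥  new=+  stable
  step 6. node 5  ⊔preds=⊤  new=⊤  old=⊥  +wl: 
  step 7. node 6  ⊔preds=⊥  new=0  stable
  step 8. node 7  ⊔preds=⊤  new=⊤  old=+  +wl: 
  step 9. node 1  ⊔preds=⊤  new=⊤  stable
  step 10. node 2  ⊔preds=⊤  new=⊤  stable

Least fixpoint reached:
  node 0: ⊤
  node 1: ⊤
  node 2: ⊤
  node 3: ⊤
  node 4: +
  node 5: ⊤
  node 6: 0
  node 7: ⊤

⊤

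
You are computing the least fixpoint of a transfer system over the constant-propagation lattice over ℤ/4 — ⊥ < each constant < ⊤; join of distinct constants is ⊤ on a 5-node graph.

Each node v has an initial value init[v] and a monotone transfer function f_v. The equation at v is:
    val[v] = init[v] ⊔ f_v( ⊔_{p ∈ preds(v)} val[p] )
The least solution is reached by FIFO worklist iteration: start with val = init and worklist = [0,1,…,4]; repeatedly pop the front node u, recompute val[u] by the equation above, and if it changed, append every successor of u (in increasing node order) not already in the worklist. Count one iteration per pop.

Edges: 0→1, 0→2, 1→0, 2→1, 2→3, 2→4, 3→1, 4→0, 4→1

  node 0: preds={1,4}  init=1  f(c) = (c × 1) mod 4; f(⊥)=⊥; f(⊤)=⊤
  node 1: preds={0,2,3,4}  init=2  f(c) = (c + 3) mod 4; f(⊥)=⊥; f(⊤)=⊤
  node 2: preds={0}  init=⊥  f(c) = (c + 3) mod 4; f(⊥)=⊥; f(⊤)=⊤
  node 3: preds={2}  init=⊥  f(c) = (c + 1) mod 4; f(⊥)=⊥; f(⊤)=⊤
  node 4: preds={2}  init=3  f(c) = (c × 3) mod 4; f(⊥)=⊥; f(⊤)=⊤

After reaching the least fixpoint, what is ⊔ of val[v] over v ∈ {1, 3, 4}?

Iteration log — 7 steps:
  step 1. node 0  ⊔preds=⊤  new=⊤  old=1  +wl: 
  step 2. node 1  ⊔preds=⊤  new=⊤  old=2  +wl: 0
  step 3. node 2  ⊔preds=⊤  new=⊤  old=⊥  +wl: 1
  step 4. node 3  ⊔preds=⊤  new=⊤  old=⊥  +wl: 
  step 5. node 4  ⊔preds=⊤  new=⊤  old=3  +wl: 
  step 6. node 0  ⊔preds=⊤  new=⊤  stable
  step 7. node 1  ⊔preds=⊤  new=⊤  stable

Least fixpoint reached:
  node 0: ⊤
  node 1: ⊤
  node 2: ⊤
  node 3: ⊤
  node 4: ⊤

⊤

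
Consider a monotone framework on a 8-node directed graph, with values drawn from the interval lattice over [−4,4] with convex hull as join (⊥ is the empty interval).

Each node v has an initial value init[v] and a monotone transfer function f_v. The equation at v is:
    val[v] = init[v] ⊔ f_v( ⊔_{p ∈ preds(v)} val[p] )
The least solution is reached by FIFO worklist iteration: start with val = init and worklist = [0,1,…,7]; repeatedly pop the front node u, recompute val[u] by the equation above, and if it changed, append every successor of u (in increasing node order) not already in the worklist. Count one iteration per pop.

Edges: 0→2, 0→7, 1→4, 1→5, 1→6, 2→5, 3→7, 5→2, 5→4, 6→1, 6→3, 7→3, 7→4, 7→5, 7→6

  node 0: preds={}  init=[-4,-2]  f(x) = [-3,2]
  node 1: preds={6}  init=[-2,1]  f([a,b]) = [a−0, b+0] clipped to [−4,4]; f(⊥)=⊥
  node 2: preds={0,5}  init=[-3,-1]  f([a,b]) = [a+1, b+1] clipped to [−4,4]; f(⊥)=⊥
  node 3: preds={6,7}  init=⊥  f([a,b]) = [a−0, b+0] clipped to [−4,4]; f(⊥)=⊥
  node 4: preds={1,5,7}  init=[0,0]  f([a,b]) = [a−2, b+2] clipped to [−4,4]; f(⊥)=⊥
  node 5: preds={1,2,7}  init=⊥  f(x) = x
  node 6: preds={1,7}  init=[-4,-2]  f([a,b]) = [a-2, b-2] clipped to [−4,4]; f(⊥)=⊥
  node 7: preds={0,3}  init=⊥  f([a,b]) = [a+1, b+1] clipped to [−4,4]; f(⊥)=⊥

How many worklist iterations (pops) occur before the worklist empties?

Worklist (27 pops):
  #1 pop 0: in=⊥ → [-4,2] (was [-4,-2]); enqueue []
  #2 pop 1: in=[-4,-2] → [-4,1] (was [-2,1]); enqueue []
  #3 pop 2: in=[-4,2] → [-3,3] (was [-3,-1]); enqueue []
  #4 pop 3: in=[-4,-2] → [-4,-2] (was ⊥); enqueue []
  #5 pop 4: in=[-4,1] → [-4,3] (was [0,0]); enqueue []
  #6 pop 5: in=[-4,3] → [-4,3] (was ⊥); enqueue [2,4]
  #7 pop 6: in=[-4,1] → [-4,-1] (was [-4,-2]); enqueue [1,3]
  #8 pop 7: in=[-4,2] → [-3,3] (was ⊥); enqueue [5,6]
  #9 pop 2: in=[-4,3] → [-3,4] (was [-3,3]); enqueue []
  #10 pop 4: in=[-4,3] → [-4,4] (was [-4,3]); enqueue []
  #11 pop 1: in=[-4,-1] → [-4,1] (no change)
  #12 pop 3: in=[-4,3] → [-4,3] (was [-4,-2]); enqueue [7]
  #13 pop 5: in=[-4,4] → [-4,4] (was [-4,3]); enqueue [2,4]
  #14 pop 6: in=[-4,3] → [-4,1] (was [-4,-1]); enqueue [1,3]
  #15 pop 7: in=[-4,3] → [-3,4] (was [-3,3]); enqueue [5,6]
  #16 pop 2: in=[-4,4] → [-3,4] (no change)
  #17 pop 4: in=[-4,4] → [-4,4] (no change)
  #18 pop 1: in=[-4,1] → [-4,1] (no change)
  #19 pop 3: in=[-4,4] → [-4,4] (was [-4,3]); enqueue [7]
  #20 pop 5: in=[-4,4] → [-4,4] (no change)
  #21 pop 6: in=[-4,4] → [-4,2] (was [-4,1]); enqueue [1,3]
  #22 pop 7: in=[-4,4] → [-3,4] (no change)
  #23 pop 1: in=[-4,2] → [-4,2] (was [-4,1]); enqueue [4,5,6]
  #24 pop 3: in=[-4,4] → [-4,4] (no change)
  #25 pop 4: in=[-4,4] → [-4,4] (no change)
  #26 pop 5: in=[-4,4] → [-4,4] (no change)
  #27 pop 6: in=[-4,4] → [-4,2] (no change)

Fixpoint:
  val[0] = [-4,2]
  val[1] = [-4,2]
  val[2] = [-3,4]
  val[3] = [-4,4]
  val[4] = [-4,4]
  val[5] = [-4,4]
  val[6] = [-4,2]
  val[7] = [-3,4]

27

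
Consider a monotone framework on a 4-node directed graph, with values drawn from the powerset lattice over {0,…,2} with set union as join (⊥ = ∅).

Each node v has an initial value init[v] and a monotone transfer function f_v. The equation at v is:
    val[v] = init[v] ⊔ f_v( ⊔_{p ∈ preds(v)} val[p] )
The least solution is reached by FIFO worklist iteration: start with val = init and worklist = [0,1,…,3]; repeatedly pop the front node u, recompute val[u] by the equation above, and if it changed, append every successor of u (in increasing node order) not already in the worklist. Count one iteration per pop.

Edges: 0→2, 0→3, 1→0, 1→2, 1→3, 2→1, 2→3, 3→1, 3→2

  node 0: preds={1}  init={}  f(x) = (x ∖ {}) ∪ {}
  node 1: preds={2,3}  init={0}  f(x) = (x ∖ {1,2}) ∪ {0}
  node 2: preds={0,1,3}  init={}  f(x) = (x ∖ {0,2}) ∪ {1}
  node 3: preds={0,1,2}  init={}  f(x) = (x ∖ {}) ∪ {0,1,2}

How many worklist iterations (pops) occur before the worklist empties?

6

Iteration log — 6 steps:
  step 1. node 0  ⊔preds={0}  new={0}  old={}  +wl: 
  step 2. node 1  ⊔preds={}  new={0}  stable
  step 3. node 2  ⊔preds={0}  new={1}  old={}  +wl: 1
  step 4. node 3  ⊔preds={0,1}  new={0,1,2}  old={}  +wl: 2
  step 5. node 1  ⊔preds={0,1,2}  new={0}  stable
  step 6. node 2  ⊔preds={0,1,2}  new={1}  stable

Least fixpoint reached:
  node 0: {0}
  node 1: {0}
  node 2: {1}
  node 3: {0,1,2}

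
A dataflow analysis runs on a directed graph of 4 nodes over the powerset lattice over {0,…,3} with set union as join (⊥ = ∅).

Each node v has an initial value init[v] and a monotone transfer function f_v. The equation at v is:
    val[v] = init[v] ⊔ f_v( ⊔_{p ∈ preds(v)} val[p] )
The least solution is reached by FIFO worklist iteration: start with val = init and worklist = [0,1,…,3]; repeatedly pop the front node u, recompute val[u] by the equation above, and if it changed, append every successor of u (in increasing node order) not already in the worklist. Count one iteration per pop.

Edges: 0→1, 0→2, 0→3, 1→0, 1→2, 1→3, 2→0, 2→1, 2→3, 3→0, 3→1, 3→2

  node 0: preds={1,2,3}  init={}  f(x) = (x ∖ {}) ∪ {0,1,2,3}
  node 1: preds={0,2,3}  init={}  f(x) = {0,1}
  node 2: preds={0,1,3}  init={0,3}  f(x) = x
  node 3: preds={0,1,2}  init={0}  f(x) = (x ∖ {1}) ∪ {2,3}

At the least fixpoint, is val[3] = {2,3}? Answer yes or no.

Iteration log — 7 steps:
  step 1. node 0  ⊔preds={0,3}  new={0,1,2,3}  old={}  +wl: 
  step 2. node 1  ⊔preds={0,1,2,3}  new={0,1}  old={}  +wl: 0
  step 3. node 2  ⊔preds={0,1,2,3}  new={0,1,2,3}  old={0,3}  +wl: 1
  step 4. node 3  ⊔preds={0,1,2,3}  new={0,2,3}  old={0}  +wl: 2
  step 5. node 0  ⊔preds={0,1,2,3}  new={0,1,2,3}  stable
  step 6. node 1  ⊔preds={0,1,2,3}  new={0,1}  stable
  step 7. node 2  ⊔preds={0,1,2,3}  new={0,1,2,3}  stable

Least fixpoint reached:
  node 0: {0,1,2,3}
  node 1: {0,1}
  node 2: {0,1,2,3}
  node 3: {0,2,3}

no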